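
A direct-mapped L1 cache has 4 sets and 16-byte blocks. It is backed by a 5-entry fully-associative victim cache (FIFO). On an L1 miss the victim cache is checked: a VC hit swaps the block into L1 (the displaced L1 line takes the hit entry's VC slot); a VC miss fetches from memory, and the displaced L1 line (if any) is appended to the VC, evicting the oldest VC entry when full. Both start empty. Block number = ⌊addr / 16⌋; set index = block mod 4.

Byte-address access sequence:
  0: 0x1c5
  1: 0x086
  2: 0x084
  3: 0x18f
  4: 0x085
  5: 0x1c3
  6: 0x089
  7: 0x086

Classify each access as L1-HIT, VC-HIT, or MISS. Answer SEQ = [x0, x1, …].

  [0] addr=0x1c5 blk=28 s=0: MISS | VC []
  [1] addr=0x86 blk=8 s=0: MISS | VC [28]
  [2] addr=0x84 blk=8 s=0: L1-HIT | VC [28]
  [3] addr=0x18f blk=24 s=0: MISS | VC [28, 8]
  [4] addr=0x85 blk=8 s=0: VC-HIT | VC [28, 24]
  [5] addr=0x1c3 blk=28 s=0: VC-HIT | VC [8, 24]
  [6] addr=0x89 blk=8 s=0: VC-HIT | VC [28, 24]
  [7] addr=0x86 blk=8 s=0: L1-HIT | VC [28, 24]

SEQ = [MISS, MISS, L1-HIT, MISS, VC-HIT, VC-HIT, VC-HIT, L1-HIT]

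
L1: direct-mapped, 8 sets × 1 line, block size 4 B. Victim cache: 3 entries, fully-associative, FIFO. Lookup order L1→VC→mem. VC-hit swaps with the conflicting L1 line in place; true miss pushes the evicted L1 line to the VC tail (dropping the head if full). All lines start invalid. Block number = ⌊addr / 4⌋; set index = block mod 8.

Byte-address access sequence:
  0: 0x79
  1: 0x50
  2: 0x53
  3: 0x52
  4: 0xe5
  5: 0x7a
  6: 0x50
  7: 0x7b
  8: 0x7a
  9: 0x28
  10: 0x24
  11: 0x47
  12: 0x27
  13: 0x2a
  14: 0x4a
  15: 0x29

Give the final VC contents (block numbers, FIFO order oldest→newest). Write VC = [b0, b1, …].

#0 0x79→b30/s6 MISS; vc=[]
#1 0x50→b20/s4 MISS; vc=[]
#2 0x53→b20/s4 L1-HIT; vc=[]
#3 0x52→b20/s4 L1-HIT; vc=[]
#4 0xe5→b57/s1 MISS; vc=[]
#5 0x7a→b30/s6 L1-HIT; vc=[]
#6 0x50→b20/s4 L1-HIT; vc=[]
#7 0x7b→b30/s6 L1-HIT; vc=[]
#8 0x7a→b30/s6 L1-HIT; vc=[]
#9 0x28→b10/s2 MISS; vc=[]
#10 0x24→b9/s1 MISS; vc=[57]
#11 0x47→b17/s1 MISS; vc=[57,9]
#12 0x27→b9/s1 VC-HIT; vc=[57,17]
#13 0x2a→b10/s2 L1-HIT; vc=[57,17]
#14 0x4a→b18/s2 MISS; vc=[57,17,10]
#15 0x29→b10/s2 VC-HIT; vc=[57,17,18]

VC = [57, 17, 18]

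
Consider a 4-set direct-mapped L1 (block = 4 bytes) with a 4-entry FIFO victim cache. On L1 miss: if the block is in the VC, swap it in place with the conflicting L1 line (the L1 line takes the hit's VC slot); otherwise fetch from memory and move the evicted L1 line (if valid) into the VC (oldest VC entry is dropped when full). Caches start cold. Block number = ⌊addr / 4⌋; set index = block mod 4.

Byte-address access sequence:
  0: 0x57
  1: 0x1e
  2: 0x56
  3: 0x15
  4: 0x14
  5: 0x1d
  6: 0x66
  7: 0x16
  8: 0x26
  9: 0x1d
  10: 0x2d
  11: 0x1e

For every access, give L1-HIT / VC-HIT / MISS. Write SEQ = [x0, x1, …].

SEQ = [MISS, MISS, L1-HIT, MISS, L1-HIT, L1-HIT, MISS, VC-HIT, MISS, L1-HIT, MISS, VC-HIT]

0: 0x57 (blk 21, set 1) → MISS  vc=[]
1: 0x1e (blk 7, set 3) → MISS  vc=[]
2: 0x56 (blk 21, set 1) → L1-HIT  vc=[]
3: 0x15 (blk 5, set 1) → MISS  vc=[21]
4: 0x14 (blk 5, set 1) → L1-HIT  vc=[21]
5: 0x1d (blk 7, set 3) → L1-HIT  vc=[21]
6: 0x66 (blk 25, set 1) → MISS  vc=[21, 5]
7: 0x16 (blk 5, set 1) → VC-HIT  vc=[21, 25]
8: 0x26 (blk 9, set 1) → MISS  vc=[21, 25, 5]
9: 0x1d (blk 7, set 3) → L1-HIT  vc=[21, 25, 5]
10: 0x2d (blk 11, set 3) → MISS  vc=[21, 25, 5, 7]
11: 0x1e (blk 7, set 3) → VC-HIT  vc=[21, 25, 5, 11]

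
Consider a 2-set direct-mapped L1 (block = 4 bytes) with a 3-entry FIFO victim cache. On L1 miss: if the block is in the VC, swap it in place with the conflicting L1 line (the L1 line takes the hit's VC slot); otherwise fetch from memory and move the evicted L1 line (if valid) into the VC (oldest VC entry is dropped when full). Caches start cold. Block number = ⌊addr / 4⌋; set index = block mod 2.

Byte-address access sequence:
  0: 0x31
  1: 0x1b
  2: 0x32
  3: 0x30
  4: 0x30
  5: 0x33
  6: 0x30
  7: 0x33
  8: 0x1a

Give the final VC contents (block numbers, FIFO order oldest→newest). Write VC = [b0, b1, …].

  [0] addr=0x31 blk=12 s=0: MISS | VC []
  [1] addr=0x1b blk=6 s=0: MISS | VC [12]
  [2] addr=0x32 blk=12 s=0: VC-HIT | VC [6]
  [3] addr=0x30 blk=12 s=0: L1-HIT | VC [6]
  [4] addr=0x30 blk=12 s=0: L1-HIT | VC [6]
  [5] addr=0x33 blk=12 s=0: L1-HIT | VC [6]
  [6] addr=0x30 blk=12 s=0: L1-HIT | VC [6]
  [7] addr=0x33 blk=12 s=0: L1-HIT | VC [6]
  [8] addr=0x1a blk=6 s=0: VC-HIT | VC [12]

VC = [12]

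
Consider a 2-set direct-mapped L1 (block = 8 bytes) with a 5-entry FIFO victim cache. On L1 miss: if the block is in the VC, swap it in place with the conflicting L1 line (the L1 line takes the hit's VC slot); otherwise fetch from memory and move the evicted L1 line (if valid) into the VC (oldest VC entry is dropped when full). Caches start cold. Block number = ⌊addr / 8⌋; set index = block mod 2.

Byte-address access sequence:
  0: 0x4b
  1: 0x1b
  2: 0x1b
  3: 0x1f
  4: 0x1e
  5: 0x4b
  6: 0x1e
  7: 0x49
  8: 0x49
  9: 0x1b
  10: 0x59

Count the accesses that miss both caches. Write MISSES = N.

#0 0x4b→b9/s1 MISS; vc=[]
#1 0x1b→b3/s1 MISS; vc=[9]
#2 0x1b→b3/s1 L1-HIT; vc=[9]
#3 0x1f→b3/s1 L1-HIT; vc=[9]
#4 0x1e→b3/s1 L1-HIT; vc=[9]
#5 0x4b→b9/s1 VC-HIT; vc=[3]
#6 0x1e→b3/s1 VC-HIT; vc=[9]
#7 0x49→b9/s1 VC-HIT; vc=[3]
#8 0x49→b9/s1 L1-HIT; vc=[3]
#9 0x1b→b3/s1 VC-HIT; vc=[9]
#10 0x59→b11/s1 MISS; vc=[9,3]

MISSES = 3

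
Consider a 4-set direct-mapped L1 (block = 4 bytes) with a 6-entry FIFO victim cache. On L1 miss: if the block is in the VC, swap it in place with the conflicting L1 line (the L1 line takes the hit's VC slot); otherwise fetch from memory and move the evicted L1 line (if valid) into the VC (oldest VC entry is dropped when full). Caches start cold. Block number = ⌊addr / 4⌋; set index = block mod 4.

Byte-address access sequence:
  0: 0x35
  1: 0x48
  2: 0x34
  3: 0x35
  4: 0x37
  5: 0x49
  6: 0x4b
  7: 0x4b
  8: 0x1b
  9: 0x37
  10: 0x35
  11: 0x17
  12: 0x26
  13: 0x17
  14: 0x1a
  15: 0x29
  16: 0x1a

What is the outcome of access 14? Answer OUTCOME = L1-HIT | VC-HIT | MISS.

OUTCOME = L1-HIT

#0 0x35→b13/s1 MISS; vc=[]
#1 0x48→b18/s2 MISS; vc=[]
#2 0x34→b13/s1 L1-HIT; vc=[]
#3 0x35→b13/s1 L1-HIT; vc=[]
#4 0x37→b13/s1 L1-HIT; vc=[]
#5 0x49→b18/s2 L1-HIT; vc=[]
#6 0x4b→b18/s2 L1-HIT; vc=[]
#7 0x4b→b18/s2 L1-HIT; vc=[]
#8 0x1b→b6/s2 MISS; vc=[18]
#9 0x37→b13/s1 L1-HIT; vc=[18]
#10 0x35→b13/s1 L1-HIT; vc=[18]
#11 0x17→b5/s1 MISS; vc=[18,13]
#12 0x26→b9/s1 MISS; vc=[18,13,5]
#13 0x17→b5/s1 VC-HIT; vc=[18,13,9]
#14 0x1a→b6/s2 L1-HIT; vc=[18,13,9]
#15 0x29→b10/s2 MISS; vc=[18,13,9,6]
#16 0x1a→b6/s2 VC-HIT; vc=[18,13,9,10]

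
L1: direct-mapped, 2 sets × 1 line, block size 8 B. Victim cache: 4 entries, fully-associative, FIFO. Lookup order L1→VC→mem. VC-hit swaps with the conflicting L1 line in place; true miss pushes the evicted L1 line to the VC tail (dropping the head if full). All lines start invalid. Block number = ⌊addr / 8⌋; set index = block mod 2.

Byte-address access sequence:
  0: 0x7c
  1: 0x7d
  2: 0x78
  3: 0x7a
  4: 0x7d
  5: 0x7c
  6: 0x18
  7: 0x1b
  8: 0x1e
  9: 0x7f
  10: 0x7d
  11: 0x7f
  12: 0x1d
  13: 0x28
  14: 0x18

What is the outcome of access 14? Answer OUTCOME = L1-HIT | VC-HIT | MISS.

OUTCOME = VC-HIT

#0 0x7c→b15/s1 MISS; vc=[]
#1 0x7d→b15/s1 L1-HIT; vc=[]
#2 0x78→b15/s1 L1-HIT; vc=[]
#3 0x7a→b15/s1 L1-HIT; vc=[]
#4 0x7d→b15/s1 L1-HIT; vc=[]
#5 0x7c→b15/s1 L1-HIT; vc=[]
#6 0x18→b3/s1 MISS; vc=[15]
#7 0x1b→b3/s1 L1-HIT; vc=[15]
#8 0x1e→b3/s1 L1-HIT; vc=[15]
#9 0x7f→b15/s1 VC-HIT; vc=[3]
#10 0x7d→b15/s1 L1-HIT; vc=[3]
#11 0x7f→b15/s1 L1-HIT; vc=[3]
#12 0x1d→b3/s1 VC-HIT; vc=[15]
#13 0x28→b5/s1 MISS; vc=[15,3]
#14 0x18→b3/s1 VC-HIT; vc=[15,5]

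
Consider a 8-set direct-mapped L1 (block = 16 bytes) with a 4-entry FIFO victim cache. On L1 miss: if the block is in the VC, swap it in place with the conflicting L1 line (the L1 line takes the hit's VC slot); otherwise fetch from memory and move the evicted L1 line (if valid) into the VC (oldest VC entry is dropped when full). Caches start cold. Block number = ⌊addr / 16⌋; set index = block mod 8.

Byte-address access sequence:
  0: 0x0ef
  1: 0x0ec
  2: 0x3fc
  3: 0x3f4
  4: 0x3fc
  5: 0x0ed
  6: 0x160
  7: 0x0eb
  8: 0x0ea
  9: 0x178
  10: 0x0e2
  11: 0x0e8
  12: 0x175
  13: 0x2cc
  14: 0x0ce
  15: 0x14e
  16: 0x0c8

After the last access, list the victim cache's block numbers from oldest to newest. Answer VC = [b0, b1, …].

VC = [22, 63, 44, 20]

  [0] addr=0xef blk=14 s=6: MISS | VC []
  [1] addr=0xec blk=14 s=6: L1-HIT | VC []
  [2] addr=0x3fc blk=63 s=7: MISS | VC []
  [3] addr=0x3f4 blk=63 s=7: L1-HIT | VC []
  [4] addr=0x3fc blk=63 s=7: L1-HIT | VC []
  [5] addr=0xed blk=14 s=6: L1-HIT | VC []
  [6] addr=0x160 blk=22 s=6: MISS | VC [14]
  [7] addr=0xeb blk=14 s=6: VC-HIT | VC [22]
  [8] addr=0xea blk=14 s=6: L1-HIT | VC [22]
  [9] addr=0x178 blk=23 s=7: MISS | VC [22, 63]
  [10] addr=0xe2 blk=14 s=6: L1-HIT | VC [22, 63]
  [11] addr=0xe8 blk=14 s=6: L1-HIT | VC [22, 63]
  [12] addr=0x175 blk=23 s=7: L1-HIT | VC [22, 63]
  [13] addr=0x2cc blk=44 s=4: MISS | VC [22, 63]
  [14] addr=0xce blk=12 s=4: MISS | VC [22, 63, 44]
  [15] addr=0x14e blk=20 s=4: MISS | VC [22, 63, 44, 12]
  [16] addr=0xc8 blk=12 s=4: VC-HIT | VC [22, 63, 44, 20]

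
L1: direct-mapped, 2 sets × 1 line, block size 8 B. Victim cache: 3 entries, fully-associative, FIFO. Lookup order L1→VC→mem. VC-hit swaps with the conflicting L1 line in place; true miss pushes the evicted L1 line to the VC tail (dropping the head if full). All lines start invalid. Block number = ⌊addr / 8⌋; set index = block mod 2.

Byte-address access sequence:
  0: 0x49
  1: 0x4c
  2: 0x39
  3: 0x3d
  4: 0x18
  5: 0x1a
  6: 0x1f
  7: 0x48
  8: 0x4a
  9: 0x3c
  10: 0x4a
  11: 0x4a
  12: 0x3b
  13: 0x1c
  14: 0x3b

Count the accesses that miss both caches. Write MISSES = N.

#0 0x49→b9/s1 MISS; vc=[]
#1 0x4c→b9/s1 L1-HIT; vc=[]
#2 0x39→b7/s1 MISS; vc=[9]
#3 0x3d→b7/s1 L1-HIT; vc=[9]
#4 0x18→b3/s1 MISS; vc=[9,7]
#5 0x1a→b3/s1 L1-HIT; vc=[9,7]
#6 0x1f→b3/s1 L1-HIT; vc=[9,7]
#7 0x48→b9/s1 VC-HIT; vc=[3,7]
#8 0x4a→b9/s1 L1-HIT; vc=[3,7]
#9 0x3c→b7/s1 VC-HIT; vc=[3,9]
#10 0x4a→b9/s1 VC-HIT; vc=[3,7]
#11 0x4a→b9/s1 L1-HIT; vc=[3,7]
#12 0x3b→b7/s1 VC-HIT; vc=[3,9]
#13 0x1c→b3/s1 VC-HIT; vc=[7,9]
#14 0x3b→b7/s1 VC-HIT; vc=[3,9]

MISSES = 3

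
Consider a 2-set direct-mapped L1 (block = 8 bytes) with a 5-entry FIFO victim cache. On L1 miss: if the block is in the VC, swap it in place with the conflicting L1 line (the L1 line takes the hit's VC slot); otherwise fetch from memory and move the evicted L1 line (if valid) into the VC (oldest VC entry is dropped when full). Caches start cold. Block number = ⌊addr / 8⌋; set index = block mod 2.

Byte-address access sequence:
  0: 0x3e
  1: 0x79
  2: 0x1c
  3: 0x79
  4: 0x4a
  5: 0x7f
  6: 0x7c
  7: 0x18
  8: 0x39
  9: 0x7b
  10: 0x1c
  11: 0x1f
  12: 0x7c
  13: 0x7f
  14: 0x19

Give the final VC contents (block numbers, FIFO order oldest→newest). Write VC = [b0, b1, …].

0: 0x3e (blk 7, set 1) → MISS  vc=[]
1: 0x79 (blk 15, set 1) → MISS  vc=[7]
2: 0x1c (blk 3, set 1) → MISS  vc=[7, 15]
3: 0x79 (blk 15, set 1) → VC-HIT  vc=[7, 3]
4: 0x4a (blk 9, set 1) → MISS  vc=[7, 3, 15]
5: 0x7f (blk 15, set 1) → VC-HIT  vc=[7, 3, 9]
6: 0x7c (blk 15, set 1) → L1-HIT  vc=[7, 3, 9]
7: 0x18 (blk 3, set 1) → VC-HIT  vc=[7, 15, 9]
8: 0x39 (blk 7, set 1) → VC-HIT  vc=[3, 15, 9]
9: 0x7b (blk 15, set 1) → VC-HIT  vc=[3, 7, 9]
10: 0x1c (blk 3, set 1) → VC-HIT  vc=[15, 7, 9]
11: 0x1f (blk 3, set 1) → L1-HIT  vc=[15, 7, 9]
12: 0x7c (blk 15, set 1) → VC-HIT  vc=[3, 7, 9]
13: 0x7f (blk 15, set 1) → L1-HIT  vc=[3, 7, 9]
14: 0x19 (blk 3, set 1) → VC-HIT  vc=[15, 7, 9]

VC = [15, 7, 9]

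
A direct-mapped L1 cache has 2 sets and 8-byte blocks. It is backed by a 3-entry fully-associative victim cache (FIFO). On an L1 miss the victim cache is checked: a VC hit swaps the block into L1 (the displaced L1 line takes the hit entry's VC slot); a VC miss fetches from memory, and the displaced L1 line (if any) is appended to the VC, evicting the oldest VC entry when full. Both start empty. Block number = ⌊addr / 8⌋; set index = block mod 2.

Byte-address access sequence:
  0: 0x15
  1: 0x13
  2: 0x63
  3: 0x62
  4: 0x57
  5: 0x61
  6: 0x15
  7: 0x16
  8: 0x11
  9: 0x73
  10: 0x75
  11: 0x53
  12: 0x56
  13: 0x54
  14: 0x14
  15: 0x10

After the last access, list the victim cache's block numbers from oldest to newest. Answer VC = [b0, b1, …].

VC = [12, 14, 10]

#0 0x15→b2/s0 MISS; vc=[]
#1 0x13→b2/s0 L1-HIT; vc=[]
#2 0x63→b12/s0 MISS; vc=[2]
#3 0x62→b12/s0 L1-HIT; vc=[2]
#4 0x57→b10/s0 MISS; vc=[2,12]
#5 0x61→b12/s0 VC-HIT; vc=[2,10]
#6 0x15→b2/s0 VC-HIT; vc=[12,10]
#7 0x16→b2/s0 L1-HIT; vc=[12,10]
#8 0x11→b2/s0 L1-HIT; vc=[12,10]
#9 0x73→b14/s0 MISS; vc=[12,10,2]
#10 0x75→b14/s0 L1-HIT; vc=[12,10,2]
#11 0x53→b10/s0 VC-HIT; vc=[12,14,2]
#12 0x56→b10/s0 L1-HIT; vc=[12,14,2]
#13 0x54→b10/s0 L1-HIT; vc=[12,14,2]
#14 0x14→b2/s0 VC-HIT; vc=[12,14,10]
#15 0x10→b2/s0 L1-HIT; vc=[12,14,10]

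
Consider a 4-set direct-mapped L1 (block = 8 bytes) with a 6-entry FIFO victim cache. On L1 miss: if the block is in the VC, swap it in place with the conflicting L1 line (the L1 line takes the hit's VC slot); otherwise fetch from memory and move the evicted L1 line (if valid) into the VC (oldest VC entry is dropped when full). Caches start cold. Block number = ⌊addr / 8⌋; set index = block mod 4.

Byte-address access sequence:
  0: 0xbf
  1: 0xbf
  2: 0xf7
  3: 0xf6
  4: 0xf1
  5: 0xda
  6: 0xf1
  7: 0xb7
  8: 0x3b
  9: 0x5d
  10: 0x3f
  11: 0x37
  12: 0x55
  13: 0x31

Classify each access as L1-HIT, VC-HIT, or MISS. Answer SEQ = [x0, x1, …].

  [0] addr=0xbf blk=23 s=3: MISS | VC []
  [1] addr=0xbf blk=23 s=3: L1-HIT | VC []
  [2] addr=0xf7 blk=30 s=2: MISS | VC []
  [3] addr=0xf6 blk=30 s=2: L1-HIT | VC []
  [4] addr=0xf1 blk=30 s=2: L1-HIT | VC []
  [5] addr=0xda blk=27 s=3: MISS | VC [23]
  [6] addr=0xf1 blk=30 s=2: L1-HIT | VC [23]
  [7] addr=0xb7 blk=22 s=2: MISS | VC [23, 30]
  [8] addr=0x3b blk=7 s=3: MISS | VC [23, 30, 27]
  [9] addr=0x5d blk=11 s=3: MISS | VC [23, 30, 27, 7]
  [10] addr=0x3f blk=7 s=3: VC-HIT | VC [23, 30, 27, 11]
  [11] addr=0x37 blk=6 s=2: MISS | VC [23, 30, 27, 11, 22]
  [12] addr=0x55 blk=10 s=2: MISS | VC [23, 30, 27, 11, 22, 6]
  [13] addr=0x31 blk=6 s=2: VC-HIT | VC [23, 30, 27, 11, 22, 10]

SEQ = [MISS, L1-HIT, MISS, L1-HIT, L1-HIT, MISS, L1-HIT, MISS, MISS, MISS, VC-HIT, MISS, MISS, VC-HIT]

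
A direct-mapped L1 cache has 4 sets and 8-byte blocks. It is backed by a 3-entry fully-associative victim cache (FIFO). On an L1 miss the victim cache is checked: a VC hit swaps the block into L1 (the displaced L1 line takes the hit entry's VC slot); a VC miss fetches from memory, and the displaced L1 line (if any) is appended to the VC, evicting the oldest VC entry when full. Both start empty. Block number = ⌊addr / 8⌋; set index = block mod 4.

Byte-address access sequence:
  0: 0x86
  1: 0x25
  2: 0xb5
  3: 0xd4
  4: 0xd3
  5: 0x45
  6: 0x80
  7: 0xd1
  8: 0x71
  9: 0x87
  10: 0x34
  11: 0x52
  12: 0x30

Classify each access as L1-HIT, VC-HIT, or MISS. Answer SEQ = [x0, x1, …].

  [0] addr=0x86 blk=16 s=0: MISS | VC []
  [1] addr=0x25 blk=4 s=0: MISS | VC [16]
  [2] addr=0xb5 blk=22 s=2: MISS | VC [16]
  [3] addr=0xd4 blk=26 s=2: MISS | VC [16, 22]
  [4] addr=0xd3 blk=26 s=2: L1-HIT | VC [16, 22]
  [5] addr=0x45 blk=8 s=0: MISS | VC [16, 22, 4]
  [6] addr=0x80 blk=16 s=0: VC-HIT | VC [8, 22, 4]
  [7] addr=0xd1 blk=26 s=2: L1-HIT | VC [8, 22, 4]
  [8] addr=0x71 blk=14 s=2: MISS | VC [22, 4, 26]
  [9] addr=0x87 blk=16 s=0: L1-HIT | VC [22, 4, 26]
  [10] addr=0x34 blk=6 s=2: MISS | VC [4, 26, 14]
  [11] addr=0x52 blk=10 s=2: MISS | VC [26, 14, 6]
  [12] addr=0x30 blk=6 s=2: VC-HIT | VC [26, 14, 10]

SEQ = [MISS, MISS, MISS, MISS, L1-HIT, MISS, VC-HIT, L1-HIT, MISS, L1-HIT, MISS, MISS, VC-HIT]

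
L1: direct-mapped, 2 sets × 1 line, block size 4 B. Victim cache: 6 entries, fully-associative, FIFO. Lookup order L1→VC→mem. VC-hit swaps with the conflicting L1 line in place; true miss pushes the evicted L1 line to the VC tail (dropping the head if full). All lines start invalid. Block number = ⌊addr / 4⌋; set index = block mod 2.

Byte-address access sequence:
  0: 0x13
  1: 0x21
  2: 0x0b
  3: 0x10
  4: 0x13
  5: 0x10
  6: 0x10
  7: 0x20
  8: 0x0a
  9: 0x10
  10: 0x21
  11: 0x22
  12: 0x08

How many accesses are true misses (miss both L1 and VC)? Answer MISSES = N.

MISSES = 3

  [0] addr=0x13 blk=4 s=0: MISS | VC []
  [1] addr=0x21 blk=8 s=0: MISS | VC [4]
  [2] addr=0xb blk=2 s=0: MISS | VC [4, 8]
  [3] addr=0x10 blk=4 s=0: VC-HIT | VC [2, 8]
  [4] addr=0x13 blk=4 s=0: L1-HIT | VC [2, 8]
  [5] addr=0x10 blk=4 s=0: L1-HIT | VC [2, 8]
  [6] addr=0x10 blk=4 s=0: L1-HIT | VC [2, 8]
  [7] addr=0x20 blk=8 s=0: VC-HIT | VC [2, 4]
  [8] addr=0xa blk=2 s=0: VC-HIT | VC [8, 4]
  [9] addr=0x10 blk=4 s=0: VC-HIT | VC [8, 2]
  [10] addr=0x21 blk=8 s=0: VC-HIT | VC [4, 2]
  [11] addr=0x22 blk=8 s=0: L1-HIT | VC [4, 2]
  [12] addr=0x8 blk=2 s=0: VC-HIT | VC [4, 8]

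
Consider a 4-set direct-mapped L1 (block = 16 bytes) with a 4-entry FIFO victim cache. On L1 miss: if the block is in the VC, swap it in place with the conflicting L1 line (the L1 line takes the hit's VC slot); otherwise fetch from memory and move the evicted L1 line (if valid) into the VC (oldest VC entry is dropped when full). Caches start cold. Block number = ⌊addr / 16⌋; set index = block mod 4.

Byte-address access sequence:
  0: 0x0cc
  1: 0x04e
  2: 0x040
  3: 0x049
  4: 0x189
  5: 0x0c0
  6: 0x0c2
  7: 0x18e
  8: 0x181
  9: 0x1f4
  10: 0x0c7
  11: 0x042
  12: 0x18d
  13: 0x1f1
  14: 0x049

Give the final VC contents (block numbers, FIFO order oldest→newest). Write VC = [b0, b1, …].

#0 0xcc→b12/s0 MISS; vc=[]
#1 0x4e→b4/s0 MISS; vc=[12]
#2 0x40→b4/s0 L1-HIT; vc=[12]
#3 0x49→b4/s0 L1-HIT; vc=[12]
#4 0x189→b24/s0 MISS; vc=[12,4]
#5 0xc0→b12/s0 VC-HIT; vc=[24,4]
#6 0xc2→b12/s0 L1-HIT; vc=[24,4]
#7 0x18e→b24/s0 VC-HIT; vc=[12,4]
#8 0x181→b24/s0 L1-HIT; vc=[12,4]
#9 0x1f4→b31/s3 MISS; vc=[12,4]
#10 0xc7→b12/s0 VC-HIT; vc=[24,4]
#11 0x42→b4/s0 VC-HIT; vc=[24,12]
#12 0x18d→b24/s0 VC-HIT; vc=[4,12]
#13 0x1f1→b31/s3 L1-HIT; vc=[4,12]
#14 0x49→b4/s0 VC-HIT; vc=[24,12]

VC = [24, 12]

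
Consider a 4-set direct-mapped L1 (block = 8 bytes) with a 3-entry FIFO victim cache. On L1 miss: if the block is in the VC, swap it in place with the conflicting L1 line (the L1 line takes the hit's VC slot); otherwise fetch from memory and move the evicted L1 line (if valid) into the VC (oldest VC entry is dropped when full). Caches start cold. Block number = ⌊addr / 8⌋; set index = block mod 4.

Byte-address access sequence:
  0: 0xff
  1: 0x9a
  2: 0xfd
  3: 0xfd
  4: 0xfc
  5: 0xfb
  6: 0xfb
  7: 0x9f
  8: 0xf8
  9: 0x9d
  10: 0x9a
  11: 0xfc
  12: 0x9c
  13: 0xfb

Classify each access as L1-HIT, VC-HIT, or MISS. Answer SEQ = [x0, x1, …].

  [0] addr=0xff blk=31 s=3: MISS | VC []
  [1] addr=0x9a blk=19 s=3: MISS | VC [31]
  [2] addr=0xfd blk=31 s=3: VC-HIT | VC [19]
  [3] addr=0xfd blk=31 s=3: L1-HIT | VC [19]
  [4] addr=0xfc blk=31 s=3: L1-HIT | VC [19]
  [5] addr=0xfb blk=31 s=3: L1-HIT | VC [19]
  [6] addr=0xfb blk=31 s=3: L1-HIT | VC [19]
  [7] addr=0x9f blk=19 s=3: VC-HIT | VC [31]
  [8] addr=0xf8 blk=31 s=3: VC-HIT | VC [19]
  [9] addr=0x9d blk=19 s=3: VC-HIT | VC [31]
  [10] addr=0x9a blk=19 s=3: L1-HIT | VC [31]
  [11] addr=0xfc blk=31 s=3: VC-HIT | VC [19]
  [12] addr=0x9c blk=19 s=3: VC-HIT | VC [31]
  [13] addr=0xfb blk=31 s=3: VC-HIT | VC [19]

SEQ = [MISS, MISS, VC-HIT, L1-HIT, L1-HIT, L1-HIT, L1-HIT, VC-HIT, VC-HIT, VC-HIT, L1-HIT, VC-HIT, VC-HIT, VC-HIT]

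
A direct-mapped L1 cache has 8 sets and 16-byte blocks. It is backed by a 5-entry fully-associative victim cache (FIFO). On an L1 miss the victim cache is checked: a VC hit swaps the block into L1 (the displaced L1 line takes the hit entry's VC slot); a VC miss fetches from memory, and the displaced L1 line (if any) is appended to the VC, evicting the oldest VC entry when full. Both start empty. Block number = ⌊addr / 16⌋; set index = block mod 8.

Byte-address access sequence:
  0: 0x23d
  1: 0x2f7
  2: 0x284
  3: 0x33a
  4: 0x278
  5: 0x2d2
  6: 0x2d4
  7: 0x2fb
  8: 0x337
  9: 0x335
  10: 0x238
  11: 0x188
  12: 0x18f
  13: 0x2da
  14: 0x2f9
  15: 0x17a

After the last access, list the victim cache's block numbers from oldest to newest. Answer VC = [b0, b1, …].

VC = [51, 39, 40, 47]

0: 0x23d (blk 35, set 3) → MISS  vc=[]
1: 0x2f7 (blk 47, set 7) → MISS  vc=[]
2: 0x284 (blk 40, set 0) → MISS  vc=[]
3: 0x33a (blk 51, set 3) → MISS  vc=[35]
4: 0x278 (blk 39, set 7) → MISS  vc=[35, 47]
5: 0x2d2 (blk 45, set 5) → MISS  vc=[35, 47]
6: 0x2d4 (blk 45, set 5) → L1-HIT  vc=[35, 47]
7: 0x2fb (blk 47, set 7) → VC-HIT  vc=[35, 39]
8: 0x337 (blk 51, set 3) → L1-HIT  vc=[35, 39]
9: 0x335 (blk 51, set 3) → L1-HIT  vc=[35, 39]
10: 0x238 (blk 35, set 3) → VC-HIT  vc=[51, 39]
11: 0x188 (blk 24, set 0) → MISS  vc=[51, 39, 40]
12: 0x18f (blk 24, set 0) → L1-HIT  vc=[51, 39, 40]
13: 0x2da (blk 45, set 5) → L1-HIT  vc=[51, 39, 40]
14: 0x2f9 (blk 47, set 7) → L1-HIT  vc=[51, 39, 40]
15: 0x17a (blk 23, set 7) → MISS  vc=[51, 39, 40, 47]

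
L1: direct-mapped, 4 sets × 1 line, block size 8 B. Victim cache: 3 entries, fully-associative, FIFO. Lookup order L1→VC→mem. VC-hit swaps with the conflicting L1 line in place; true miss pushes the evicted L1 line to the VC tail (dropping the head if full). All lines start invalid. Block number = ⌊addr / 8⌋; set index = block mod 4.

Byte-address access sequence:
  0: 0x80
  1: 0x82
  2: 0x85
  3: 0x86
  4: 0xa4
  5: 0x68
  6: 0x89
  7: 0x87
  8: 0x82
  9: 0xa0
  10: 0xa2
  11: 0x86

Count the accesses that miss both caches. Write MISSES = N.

#0 0x80→b16/s0 MISS; vc=[]
#1 0x82→b16/s0 L1-HIT; vc=[]
#2 0x85→b16/s0 L1-HIT; vc=[]
#3 0x86→b16/s0 L1-HIT; vc=[]
#4 0xa4→b20/s0 MISS; vc=[16]
#5 0x68→b13/s1 MISS; vc=[16]
#6 0x89→b17/s1 MISS; vc=[16,13]
#7 0x87→b16/s0 VC-HIT; vc=[20,13]
#8 0x82→b16/s0 L1-HIT; vc=[20,13]
#9 0xa0→b20/s0 VC-HIT; vc=[16,13]
#10 0xa2→b20/s0 L1-HIT; vc=[16,13]
#11 0x86→b16/s0 VC-HIT; vc=[20,13]

MISSES = 4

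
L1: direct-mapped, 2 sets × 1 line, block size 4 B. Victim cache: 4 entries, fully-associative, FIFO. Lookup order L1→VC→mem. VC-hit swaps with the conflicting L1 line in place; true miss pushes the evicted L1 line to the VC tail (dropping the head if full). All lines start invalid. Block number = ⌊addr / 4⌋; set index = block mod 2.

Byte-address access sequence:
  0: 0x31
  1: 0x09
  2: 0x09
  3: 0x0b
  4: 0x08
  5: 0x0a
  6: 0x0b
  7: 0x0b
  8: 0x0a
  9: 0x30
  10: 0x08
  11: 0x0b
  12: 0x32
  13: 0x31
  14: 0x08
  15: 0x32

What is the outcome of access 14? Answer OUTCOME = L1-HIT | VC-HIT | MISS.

0: 0x31 (blk 12, set 0) → MISS  vc=[]
1: 0x9 (blk 2, set 0) → MISS  vc=[12]
2: 0x9 (blk 2, set 0) → L1-HIT  vc=[12]
3: 0xb (blk 2, set 0) → L1-HIT  vc=[12]
4: 0x8 (blk 2, set 0) → L1-HIT  vc=[12]
5: 0xa (blk 2, set 0) → L1-HIT  vc=[12]
6: 0xb (blk 2, set 0) → L1-HIT  vc=[12]
7: 0xb (blk 2, set 0) → L1-HIT  vc=[12]
8: 0xa (blk 2, set 0) → L1-HIT  vc=[12]
9: 0x30 (blk 12, set 0) → VC-HIT  vc=[2]
10: 0x8 (blk 2, set 0) → VC-HIT  vc=[12]
11: 0xb (blk 2, set 0) → L1-HIT  vc=[12]
12: 0x32 (blk 12, set 0) → VC-HIT  vc=[2]
13: 0x31 (blk 12, set 0) → L1-HIT  vc=[2]
14: 0x8 (blk 2, set 0) → VC-HIT  vc=[12]
15: 0x32 (blk 12, set 0) → VC-HIT  vc=[2]

OUTCOME = VC-HIT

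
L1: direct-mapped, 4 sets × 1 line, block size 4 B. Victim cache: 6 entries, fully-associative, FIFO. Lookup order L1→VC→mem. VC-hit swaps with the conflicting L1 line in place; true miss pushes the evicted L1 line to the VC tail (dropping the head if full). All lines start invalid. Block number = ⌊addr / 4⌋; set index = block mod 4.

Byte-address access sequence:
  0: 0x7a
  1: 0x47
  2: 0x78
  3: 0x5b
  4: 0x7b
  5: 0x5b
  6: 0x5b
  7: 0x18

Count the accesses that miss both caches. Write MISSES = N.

  [0] addr=0x7a blk=30 s=2: MISS | VC []
  [1] addr=0x47 blk=17 s=1: MISS | VC []
  [2] addr=0x78 blk=30 s=2: L1-HIT | VC []
  [3] addr=0x5b blk=22 s=2: MISS | VC [30]
  [4] addr=0x7b blk=30 s=2: VC-HIT | VC [22]
  [5] addr=0x5b blk=22 s=2: VC-HIT | VC [30]
  [6] addr=0x5b blk=22 s=2: L1-HIT | VC [30]
  [7] addr=0x18 blk=6 s=2: MISS | VC [30, 22]

MISSES = 4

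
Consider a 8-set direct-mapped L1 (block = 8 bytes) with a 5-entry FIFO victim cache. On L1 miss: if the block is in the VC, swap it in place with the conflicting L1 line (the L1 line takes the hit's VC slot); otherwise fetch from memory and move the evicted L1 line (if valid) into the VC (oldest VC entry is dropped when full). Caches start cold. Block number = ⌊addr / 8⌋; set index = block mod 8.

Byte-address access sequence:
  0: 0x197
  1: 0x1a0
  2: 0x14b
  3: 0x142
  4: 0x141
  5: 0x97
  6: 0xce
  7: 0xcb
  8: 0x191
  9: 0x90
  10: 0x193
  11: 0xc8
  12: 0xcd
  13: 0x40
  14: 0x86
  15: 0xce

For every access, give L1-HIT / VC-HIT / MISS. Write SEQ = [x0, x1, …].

0: 0x197 (blk 50, set 2) → MISS  vc=[]
1: 0x1a0 (blk 52, set 4) → MISS  vc=[]
2: 0x14b (blk 41, set 1) → MISS  vc=[]
3: 0x142 (blk 40, set 0) → MISS  vc=[]
4: 0x141 (blk 40, set 0) → L1-HIT  vc=[]
5: 0x97 (blk 18, set 2) → MISS  vc=[50]
6: 0xce (blk 25, set 1) → MISS  vc=[50, 41]
7: 0xcb (blk 25, set 1) → L1-HIT  vc=[50, 41]
8: 0x191 (blk 50, set 2) → VC-HIT  vc=[18, 41]
9: 0x90 (blk 18, set 2) → VC-HIT  vc=[50, 41]
10: 0x193 (blk 50, set 2) → VC-HIT  vc=[18, 41]
11: 0xc8 (blk 25, set 1) → L1-HIT  vc=[18, 41]
12: 0xcd (blk 25, set 1) → L1-HIT  vc=[18, 41]
13: 0x40 (blk 8, set 0) → MISS  vc=[18, 41, 40]
14: 0x86 (blk 16, set 0) → MISS  vc=[18, 41, 40, 8]
15: 0xce (blk 25, set 1) → L1-HIT  vc=[18, 41, 40, 8]

SEQ = [MISS, MISS, MISS, MISS, L1-HIT, MISS, MISS, L1-HIT, VC-HIT, VC-HIT, VC-HIT, L1-HIT, L1-HIT, MISS, MISS, L1-HIT]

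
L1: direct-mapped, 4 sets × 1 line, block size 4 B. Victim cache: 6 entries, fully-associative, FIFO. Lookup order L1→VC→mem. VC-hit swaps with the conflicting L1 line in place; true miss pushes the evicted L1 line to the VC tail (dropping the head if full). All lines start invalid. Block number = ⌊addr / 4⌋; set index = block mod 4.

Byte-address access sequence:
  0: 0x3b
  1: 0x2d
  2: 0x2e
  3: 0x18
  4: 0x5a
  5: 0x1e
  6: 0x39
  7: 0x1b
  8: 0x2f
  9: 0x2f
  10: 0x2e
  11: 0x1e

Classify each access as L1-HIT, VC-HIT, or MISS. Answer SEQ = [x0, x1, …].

SEQ = [MISS, MISS, L1-HIT, MISS, MISS, MISS, VC-HIT, VC-HIT, VC-HIT, L1-HIT, L1-HIT, VC-HIT]

  [0] addr=0x3b blk=14 s=2: MISS | VC []
  [1] addr=0x2d blk=11 s=3: MISS | VC []
  [2] addr=0x2e blk=11 s=3: L1-HIT | VC []
  [3] addr=0x18 blk=6 s=2: MISS | VC [14]
  [4] addr=0x5a blk=22 s=2: MISS | VC [14, 6]
  [5] addr=0x1e blk=7 s=3: MISS | VC [14, 6, 11]
  [6] addr=0x39 blk=14 s=2: VC-HIT | VC [22, 6, 11]
  [7] addr=0x1b blk=6 s=2: VC-HIT | VC [22, 14, 11]
  [8] addr=0x2f blk=11 s=3: VC-HIT | VC [22, 14, 7]
  [9] addr=0x2f blk=11 s=3: L1-HIT | VC [22, 14, 7]
  [10] addr=0x2e blk=11 s=3: L1-HIT | VC [22, 14, 7]
  [11] addr=0x1e blk=7 s=3: VC-HIT | VC [22, 14, 11]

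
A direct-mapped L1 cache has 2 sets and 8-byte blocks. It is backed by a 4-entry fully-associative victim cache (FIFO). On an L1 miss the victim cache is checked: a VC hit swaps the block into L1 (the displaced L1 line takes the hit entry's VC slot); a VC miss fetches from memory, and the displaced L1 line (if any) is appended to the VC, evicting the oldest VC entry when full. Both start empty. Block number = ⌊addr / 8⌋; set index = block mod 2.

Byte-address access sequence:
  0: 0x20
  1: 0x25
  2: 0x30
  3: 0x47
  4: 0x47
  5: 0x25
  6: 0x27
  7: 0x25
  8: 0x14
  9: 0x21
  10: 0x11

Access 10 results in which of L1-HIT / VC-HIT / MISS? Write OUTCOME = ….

0: 0x20 (blk 4, set 0) → MISS  vc=[]
1: 0x25 (blk 4, set 0) → L1-HIT  vc=[]
2: 0x30 (blk 6, set 0) → MISS  vc=[4]
3: 0x47 (blk 8, set 0) → MISS  vc=[4, 6]
4: 0x47 (blk 8, set 0) → L1-HIT  vc=[4, 6]
5: 0x25 (blk 4, set 0) → VC-HIT  vc=[8, 6]
6: 0x27 (blk 4, set 0) → L1-HIT  vc=[8, 6]
7: 0x25 (blk 4, set 0) → L1-HIT  vc=[8, 6]
8: 0x14 (blk 2, set 0) → MISS  vc=[8, 6, 4]
9: 0x21 (blk 4, set 0) → VC-HIT  vc=[8, 6, 2]
10: 0x11 (blk 2, set 0) → VC-HIT  vc=[8, 6, 4]

OUTCOME = VC-HIT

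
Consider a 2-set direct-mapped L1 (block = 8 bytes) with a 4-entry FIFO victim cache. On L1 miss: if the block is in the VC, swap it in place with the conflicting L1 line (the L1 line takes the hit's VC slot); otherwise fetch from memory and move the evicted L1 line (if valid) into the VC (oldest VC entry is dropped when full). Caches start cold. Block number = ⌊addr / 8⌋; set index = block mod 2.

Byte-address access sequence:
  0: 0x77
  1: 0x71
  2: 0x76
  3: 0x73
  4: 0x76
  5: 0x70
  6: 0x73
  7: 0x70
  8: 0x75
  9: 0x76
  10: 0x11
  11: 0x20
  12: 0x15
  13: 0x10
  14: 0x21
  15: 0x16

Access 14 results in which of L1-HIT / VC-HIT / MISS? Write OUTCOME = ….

#0 0x77→b14/s0 MISS; vc=[]
#1 0x71→b14/s0 L1-HIT; vc=[]
#2 0x76→b14/s0 L1-HIT; vc=[]
#3 0x73→b14/s0 L1-HIT; vc=[]
#4 0x76→b14/s0 L1-HIT; vc=[]
#5 0x70→b14/s0 L1-HIT; vc=[]
#6 0x73→b14/s0 L1-HIT; vc=[]
#7 0x70→b14/s0 L1-HIT; vc=[]
#8 0x75→b14/s0 L1-HIT; vc=[]
#9 0x76→b14/s0 L1-HIT; vc=[]
#10 0x11→b2/s0 MISS; vc=[14]
#11 0x20→b4/s0 MISS; vc=[14,2]
#12 0x15→b2/s0 VC-HIT; vc=[14,4]
#13 0x10→b2/s0 L1-HIT; vc=[14,4]
#14 0x21→b4/s0 VC-HIT; vc=[14,2]
#15 0x16→b2/s0 VC-HIT; vc=[14,4]

OUTCOME = VC-HIT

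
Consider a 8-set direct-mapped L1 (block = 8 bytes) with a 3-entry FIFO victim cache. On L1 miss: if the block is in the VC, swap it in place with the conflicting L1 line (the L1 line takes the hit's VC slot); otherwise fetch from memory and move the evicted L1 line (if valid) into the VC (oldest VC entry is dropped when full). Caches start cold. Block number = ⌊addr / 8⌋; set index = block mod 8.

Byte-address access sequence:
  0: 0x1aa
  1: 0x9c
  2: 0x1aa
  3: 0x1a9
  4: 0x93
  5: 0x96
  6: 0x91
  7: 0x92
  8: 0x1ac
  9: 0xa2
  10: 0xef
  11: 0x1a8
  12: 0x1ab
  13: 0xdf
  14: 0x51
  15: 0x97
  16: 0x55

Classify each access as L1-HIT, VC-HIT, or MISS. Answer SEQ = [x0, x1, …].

SEQ = [MISS, MISS, L1-HIT, L1-HIT, MISS, L1-HIT, L1-HIT, L1-HIT, L1-HIT, MISS, MISS, VC-HIT, L1-HIT, MISS, MISS, VC-HIT, VC-HIT]

0: 0x1aa (blk 53, set 5) → MISS  vc=[]
1: 0x9c (blk 19, set 3) → MISS  vc=[]
2: 0x1aa (blk 53, set 5) → L1-HIT  vc=[]
3: 0x1a9 (blk 53, set 5) → L1-HIT  vc=[]
4: 0x93 (blk 18, set 2) → MISS  vc=[]
5: 0x96 (blk 18, set 2) → L1-HIT  vc=[]
6: 0x91 (blk 18, set 2) → L1-HIT  vc=[]
7: 0x92 (blk 18, set 2) → L1-HIT  vc=[]
8: 0x1ac (blk 53, set 5) → L1-HIT  vc=[]
9: 0xa2 (blk 20, set 4) → MISS  vc=[]
10: 0xef (blk 29, set 5) → MISS  vc=[53]
11: 0x1a8 (blk 53, set 5) → VC-HIT  vc=[29]
12: 0x1ab (blk 53, set 5) → L1-HIT  vc=[29]
13: 0xdf (blk 27, set 3) → MISS  vc=[29, 19]
14: 0x51 (blk 10, set 2) → MISS  vc=[29, 19, 18]
15: 0x97 (blk 18, set 2) → VC-HIT  vc=[29, 19, 10]
16: 0x55 (blk 10, set 2) → VC-HIT  vc=[29, 19, 18]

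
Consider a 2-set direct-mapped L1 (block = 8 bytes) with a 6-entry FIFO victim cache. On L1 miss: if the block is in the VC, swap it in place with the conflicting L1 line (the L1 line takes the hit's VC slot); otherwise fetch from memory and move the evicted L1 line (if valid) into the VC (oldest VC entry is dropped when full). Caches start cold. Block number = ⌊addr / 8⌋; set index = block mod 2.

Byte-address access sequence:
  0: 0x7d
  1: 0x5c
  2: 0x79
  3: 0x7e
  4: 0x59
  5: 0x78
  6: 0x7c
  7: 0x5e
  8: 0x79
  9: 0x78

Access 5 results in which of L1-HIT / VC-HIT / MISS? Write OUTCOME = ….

OUTCOME = VC-HIT

  [0] addr=0x7d blk=15 s=1: MISS | VC []
  [1] addr=0x5c blk=11 s=1: MISS | VC [15]
  [2] addr=0x79 blk=15 s=1: VC-HIT | VC [11]
  [3] addr=0x7e blk=15 s=1: L1-HIT | VC [11]
  [4] addr=0x59 blk=11 s=1: VC-HIT | VC [15]
  [5] addr=0x78 blk=15 s=1: VC-HIT | VC [11]
  [6] addr=0x7c blk=15 s=1: L1-HIT | VC [11]
  [7] addr=0x5e blk=11 s=1: VC-HIT | VC [15]
  [8] addr=0x79 blk=15 s=1: VC-HIT | VC [11]
  [9] addr=0x78 blk=15 s=1: L1-HIT | VC [11]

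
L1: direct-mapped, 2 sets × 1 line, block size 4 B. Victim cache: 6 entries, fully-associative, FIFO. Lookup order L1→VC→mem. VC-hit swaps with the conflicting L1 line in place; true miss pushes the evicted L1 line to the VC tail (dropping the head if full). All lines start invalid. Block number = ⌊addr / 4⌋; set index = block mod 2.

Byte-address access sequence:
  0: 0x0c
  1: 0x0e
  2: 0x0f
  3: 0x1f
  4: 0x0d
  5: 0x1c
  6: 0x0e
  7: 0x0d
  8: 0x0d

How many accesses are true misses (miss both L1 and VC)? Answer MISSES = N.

#0 0xc→b3/s1 MISS; vc=[]
#1 0xe→b3/s1 L1-HIT; vc=[]
#2 0xf→b3/s1 L1-HIT; vc=[]
#3 0x1f→b7/s1 MISS; vc=[3]
#4 0xd→b3/s1 VC-HIT; vc=[7]
#5 0x1c→b7/s1 VC-HIT; vc=[3]
#6 0xe→b3/s1 VC-HIT; vc=[7]
#7 0xd→b3/s1 L1-HIT; vc=[7]
#8 0xd→b3/s1 L1-HIT; vc=[7]

MISSES = 2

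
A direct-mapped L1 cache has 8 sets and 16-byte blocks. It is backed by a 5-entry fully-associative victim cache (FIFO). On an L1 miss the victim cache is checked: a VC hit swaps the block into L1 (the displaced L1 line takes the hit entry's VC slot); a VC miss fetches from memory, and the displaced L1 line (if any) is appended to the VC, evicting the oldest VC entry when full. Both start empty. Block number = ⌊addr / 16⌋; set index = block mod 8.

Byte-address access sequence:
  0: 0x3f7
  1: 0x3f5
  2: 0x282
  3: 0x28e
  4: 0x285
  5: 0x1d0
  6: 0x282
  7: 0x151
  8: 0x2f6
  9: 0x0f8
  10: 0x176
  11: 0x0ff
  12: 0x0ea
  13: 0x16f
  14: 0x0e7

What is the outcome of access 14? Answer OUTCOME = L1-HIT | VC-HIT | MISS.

OUTCOME = VC-HIT

  [0] addr=0x3f7 blk=63 s=7: MISS | VC []
  [1] addr=0x3f5 blk=63 s=7: L1-HIT | VC []
  [2] addr=0x282 blk=40 s=0: MISS | VC []
  [3] addr=0x28e blk=40 s=0: L1-HIT | VC []
  [4] addr=0x285 blk=40 s=0: L1-HIT | VC []
  [5] addr=0x1d0 blk=29 s=5: MISS | VC []
  [6] addr=0x282 blk=40 s=0: L1-HIT | VC []
  [7] addr=0x151 blk=21 s=5: MISS | VC [29]
  [8] addr=0x2f6 blk=47 s=7: MISS | VC [29, 63]
  [9] addr=0xf8 blk=15 s=7: MISS | VC [29, 63, 47]
  [10] addr=0x176 blk=23 s=7: MISS | VC [29, 63, 47, 15]
  [11] addr=0xff blk=15 s=7: VC-HIT | VC [29, 63, 47, 23]
  [12] addr=0xea blk=14 s=6: MISS | VC [29, 63, 47, 23]
  [13] addr=0x16f blk=22 s=6: MISS | VC [29, 63, 47, 23, 14]
  [14] addr=0xe7 blk=14 s=6: VC-HIT | VC [29, 63, 47, 23, 22]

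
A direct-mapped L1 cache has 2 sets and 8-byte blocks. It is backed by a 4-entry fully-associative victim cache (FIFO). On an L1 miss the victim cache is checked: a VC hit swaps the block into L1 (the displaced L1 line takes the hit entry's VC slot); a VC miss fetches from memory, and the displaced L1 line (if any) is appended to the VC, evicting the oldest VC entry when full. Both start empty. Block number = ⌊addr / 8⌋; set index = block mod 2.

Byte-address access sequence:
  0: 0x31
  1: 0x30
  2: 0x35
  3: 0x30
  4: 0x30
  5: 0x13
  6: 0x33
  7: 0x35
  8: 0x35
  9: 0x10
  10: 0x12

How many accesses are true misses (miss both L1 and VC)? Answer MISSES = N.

  [0] addr=0x31 blk=6 s=0: MISS | VC []
  [1] addr=0x30 blk=6 s=0: L1-HIT | VC []
  [2] addr=0x35 blk=6 s=0: L1-HIT | VC []
  [3] addr=0x30 blk=6 s=0: L1-HIT | VC []
  [4] addr=0x30 blk=6 s=0: L1-HIT | VC []
  [5] addr=0x13 blk=2 s=0: MISS | VC [6]
  [6] addr=0x33 blk=6 s=0: VC-HIT | VC [2]
  [7] addr=0x35 blk=6 s=0: L1-HIT | VC [2]
  [8] addr=0x35 blk=6 s=0: L1-HIT | VC [2]
  [9] addr=0x10 blk=2 s=0: VC-HIT | VC [6]
  [10] addr=0x12 blk=2 s=0: L1-HIT | VC [6]

MISSES = 2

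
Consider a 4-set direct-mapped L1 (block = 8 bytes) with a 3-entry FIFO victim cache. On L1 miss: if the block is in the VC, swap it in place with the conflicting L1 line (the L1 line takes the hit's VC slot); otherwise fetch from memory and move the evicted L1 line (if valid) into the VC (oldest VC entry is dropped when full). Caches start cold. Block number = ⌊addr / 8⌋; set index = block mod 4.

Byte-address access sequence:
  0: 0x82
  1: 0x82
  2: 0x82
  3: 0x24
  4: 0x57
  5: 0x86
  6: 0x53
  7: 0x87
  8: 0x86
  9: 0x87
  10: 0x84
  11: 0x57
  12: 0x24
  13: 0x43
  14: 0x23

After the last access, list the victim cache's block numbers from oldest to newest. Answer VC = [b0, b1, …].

#0 0x82→b16/s0 MISS; vc=[]
#1 0x82→b16/s0 L1-HIT; vc=[]
#2 0x82→b16/s0 L1-HIT; vc=[]
#3 0x24→b4/s0 MISS; vc=[16]
#4 0x57→b10/s2 MISS; vc=[16]
#5 0x86→b16/s0 VC-HIT; vc=[4]
#6 0x53→b10/s2 L1-HIT; vc=[4]
#7 0x87→b16/s0 L1-HIT; vc=[4]
#8 0x86→b16/s0 L1-HIT; vc=[4]
#9 0x87→b16/s0 L1-HIT; vc=[4]
#10 0x84→b16/s0 L1-HIT; vc=[4]
#11 0x57→b10/s2 L1-HIT; vc=[4]
#12 0x24→b4/s0 VC-HIT; vc=[16]
#13 0x43→b8/s0 MISS; vc=[16,4]
#14 0x23→b4/s0 VC-HIT; vc=[16,8]

VC = [16, 8]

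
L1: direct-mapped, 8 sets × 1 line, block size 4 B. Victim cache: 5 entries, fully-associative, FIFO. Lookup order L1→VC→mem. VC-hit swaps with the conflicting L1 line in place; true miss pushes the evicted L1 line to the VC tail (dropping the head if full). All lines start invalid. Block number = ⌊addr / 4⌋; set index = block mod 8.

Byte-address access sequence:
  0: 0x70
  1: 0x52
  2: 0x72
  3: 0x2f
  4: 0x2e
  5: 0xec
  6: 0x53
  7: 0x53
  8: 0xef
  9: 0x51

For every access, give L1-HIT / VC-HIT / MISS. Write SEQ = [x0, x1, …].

#0 0x70→b28/s4 MISS; vc=[]
#1 0x52→b20/s4 MISS; vc=[28]
#2 0x72→b28/s4 VC-HIT; vc=[20]
#3 0x2f→b11/s3 MISS; vc=[20]
#4 0x2e→b11/s3 L1-HIT; vc=[20]
#5 0xec→b59/s3 MISS; vc=[20,11]
#6 0x53→b20/s4 VC-HIT; vc=[28,11]
#7 0x53→b20/s4 L1-HIT; vc=[28,11]
#8 0xef→b59/s3 L1-HIT; vc=[28,11]
#9 0x51→b20/s4 L1-HIT; vc=[28,11]

SEQ = [MISS, MISS, VC-HIT, MISS, L1-HIT, MISS, VC-HIT, L1-HIT, L1-HIT, L1-HIT]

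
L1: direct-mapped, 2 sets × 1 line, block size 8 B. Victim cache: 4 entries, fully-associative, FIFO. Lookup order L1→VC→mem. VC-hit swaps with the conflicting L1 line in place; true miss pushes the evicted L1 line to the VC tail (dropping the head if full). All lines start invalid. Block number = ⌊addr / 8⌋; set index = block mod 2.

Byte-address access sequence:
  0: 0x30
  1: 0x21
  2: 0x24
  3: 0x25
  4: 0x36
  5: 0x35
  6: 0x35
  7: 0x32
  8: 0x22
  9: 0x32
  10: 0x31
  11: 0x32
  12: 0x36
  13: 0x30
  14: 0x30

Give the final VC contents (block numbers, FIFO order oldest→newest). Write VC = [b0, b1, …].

0: 0x30 (blk 6, set 0) → MISS  vc=[]
1: 0x21 (blk 4, set 0) → MISS  vc=[6]
2: 0x24 (blk 4, set 0) → L1-HIT  vc=[6]
3: 0x25 (blk 4, set 0) → L1-HIT  vc=[6]
4: 0x36 (blk 6, set 0) → VC-HIT  vc=[4]
5: 0x35 (blk 6, set 0) → L1-HIT  vc=[4]
6: 0x35 (blk 6, set 0) → L1-HIT  vc=[4]
7: 0x32 (blk 6, set 0) → L1-HIT  vc=[4]
8: 0x22 (blk 4, set 0) → VC-HIT  vc=[6]
9: 0x32 (blk 6, set 0) → VC-HIT  vc=[4]
10: 0x31 (blk 6, set 0) → L1-HIT  vc=[4]
11: 0x32 (blk 6, set 0) → L1-HIT  vc=[4]
12: 0x36 (blk 6, set 0) → L1-HIT  vc=[4]
13: 0x30 (blk 6, set 0) → L1-HIT  vc=[4]
14: 0x30 (blk 6, set 0) → L1-HIT  vc=[4]

VC = [4]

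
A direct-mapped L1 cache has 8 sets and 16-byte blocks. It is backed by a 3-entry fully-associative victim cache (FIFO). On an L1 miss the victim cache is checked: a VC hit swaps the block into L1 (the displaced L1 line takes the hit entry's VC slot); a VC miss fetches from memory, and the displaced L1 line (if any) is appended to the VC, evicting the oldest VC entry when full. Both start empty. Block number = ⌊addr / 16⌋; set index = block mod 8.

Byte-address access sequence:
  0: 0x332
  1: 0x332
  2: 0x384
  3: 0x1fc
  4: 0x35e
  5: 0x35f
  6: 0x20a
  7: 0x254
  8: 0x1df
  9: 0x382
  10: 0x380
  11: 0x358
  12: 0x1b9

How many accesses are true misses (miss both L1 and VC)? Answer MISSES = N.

MISSES = 8

0: 0x332 (blk 51, set 3) → MISS  vc=[]
1: 0x332 (blk 51, set 3) → L1-HIT  vc=[]
2: 0x384 (blk 56, set 0) → MISS  vc=[]
3: 0x1fc (blk 31, set 7) → MISS  vc=[]
4: 0x35e (blk 53, set 5) → MISS  vc=[]
5: 0x35f (blk 53, set 5) → L1-HIT  vc=[]
6: 0x20a (blk 32, set 0) → MISS  vc=[56]
7: 0x254 (blk 37, set 5) → MISS  vc=[56, 53]
8: 0x1df (blk 29, set 5) → MISS  vc=[56, 53, 37]
9: 0x382 (blk 56, set 0) → VC-HIT  vc=[32, 53, 37]
10: 0x380 (blk 56, set 0) → L1-HIT  vc=[32, 53, 37]
11: 0x358 (blk 53, set 5) → VC-HIT  vc=[32, 29, 37]
12: 0x1b9 (blk 27, set 3) → MISS  vc=[29, 37, 51]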